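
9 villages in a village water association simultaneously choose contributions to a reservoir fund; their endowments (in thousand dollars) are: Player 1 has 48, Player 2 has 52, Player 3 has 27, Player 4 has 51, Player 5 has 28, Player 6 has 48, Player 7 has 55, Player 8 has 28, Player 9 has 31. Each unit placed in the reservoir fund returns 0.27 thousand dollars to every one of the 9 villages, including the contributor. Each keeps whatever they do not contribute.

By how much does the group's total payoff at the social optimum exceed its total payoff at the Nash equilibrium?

The private return per contributed unit is 0.27 < 1 for everyone, so the Nash equilibrium is zero contribution and the group total is Σ E_j = 48 + 52 + 27 + 51 + 28 + 48 + 55 + 28 + 31 = 368.
Each contributed unit returns 2.430 to the group, so the social optimum is full contribution by everyone: group total = 2.430 × 368 = 894.24.
Efficiency loss = (2.430 − 1) × 368 = 526.24.

526.24 thousand dollars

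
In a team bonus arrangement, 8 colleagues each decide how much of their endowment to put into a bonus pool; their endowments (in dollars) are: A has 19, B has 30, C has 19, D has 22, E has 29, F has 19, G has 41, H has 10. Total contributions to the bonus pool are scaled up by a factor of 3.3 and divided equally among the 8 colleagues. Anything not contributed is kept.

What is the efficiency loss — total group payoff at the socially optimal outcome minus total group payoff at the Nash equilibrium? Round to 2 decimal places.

The private return per contributed unit is 3.3/8 = 0.4125 < 1 for every player regardless of endowment, so the Nash equilibrium is zero contribution and the group total is Σ E_j = 19 + 30 + 19 + 22 + 29 + 19 + 41 + 10 = 189.
Each contributed unit returns 3.300 to the group, so the social optimum is full contribution by everyone: group total = 3.300 × 189 = 623.70.
Efficiency loss = (3.300 − 1) × 189 = 434.70.

434.70 dollars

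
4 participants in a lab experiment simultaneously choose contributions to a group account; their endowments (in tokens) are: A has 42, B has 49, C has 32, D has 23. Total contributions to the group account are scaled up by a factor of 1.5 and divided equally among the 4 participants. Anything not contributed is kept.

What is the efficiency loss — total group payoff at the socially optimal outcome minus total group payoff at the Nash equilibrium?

73.00 tokens

The private return per contributed unit is 1.5/4 = 0.3750 < 1 for every player regardless of endowment, so the Nash equilibrium is zero contribution and the group total is Σ E_j = 42 + 49 + 32 + 23 = 146.
Each contributed unit returns 1.500 to the group, so the social optimum is full contribution by everyone: group total = 1.500 × 146 = 219.00.
Efficiency loss = (1.500 − 1) × 146 = 73.00.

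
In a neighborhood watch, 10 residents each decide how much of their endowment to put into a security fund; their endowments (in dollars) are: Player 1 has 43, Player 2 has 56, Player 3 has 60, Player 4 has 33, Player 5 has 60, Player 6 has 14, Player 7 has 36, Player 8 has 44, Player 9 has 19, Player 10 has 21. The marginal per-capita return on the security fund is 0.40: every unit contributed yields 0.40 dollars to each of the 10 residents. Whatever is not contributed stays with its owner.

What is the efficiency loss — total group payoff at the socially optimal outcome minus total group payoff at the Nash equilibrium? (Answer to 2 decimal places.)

The private return per contributed unit is 0.40 < 1 for everyone, so the Nash equilibrium is zero contribution and the group total is Σ E_j = 43 + 56 + 60 + 33 + 60 + 14 + 36 + 44 + 19 + 21 = 386.
Each contributed unit returns 4.000 to the group, so the social optimum is full contribution by everyone: group total = 4.000 × 386 = 1544.00.
Efficiency loss = (4.000 − 1) × 386 = 1158.00.

1158.00 dollars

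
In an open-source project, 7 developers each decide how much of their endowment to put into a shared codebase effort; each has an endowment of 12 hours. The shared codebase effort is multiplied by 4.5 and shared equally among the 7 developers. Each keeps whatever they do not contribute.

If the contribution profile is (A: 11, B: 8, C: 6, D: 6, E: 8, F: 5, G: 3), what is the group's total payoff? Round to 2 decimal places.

248.50 hours

Total contributed: 11 + 8 + 6 + 6 + 8 + 5 + 3 = 47; total kept: 7 × 12 − 47 = 37.
The shared codebase effort pays out 4.5 × 47 = 211.50 in aggregate.
Group total = 37 + 211.50 = 248.50.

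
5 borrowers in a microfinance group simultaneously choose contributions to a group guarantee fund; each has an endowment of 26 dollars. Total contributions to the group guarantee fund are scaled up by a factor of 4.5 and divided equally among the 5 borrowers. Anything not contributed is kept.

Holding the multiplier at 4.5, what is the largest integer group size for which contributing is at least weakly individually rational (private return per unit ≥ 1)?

Private return per unit is 4.5/(group size), which is ≥ 1 whenever the group size is ≤ 4.5.
The largest such integer is 4.

4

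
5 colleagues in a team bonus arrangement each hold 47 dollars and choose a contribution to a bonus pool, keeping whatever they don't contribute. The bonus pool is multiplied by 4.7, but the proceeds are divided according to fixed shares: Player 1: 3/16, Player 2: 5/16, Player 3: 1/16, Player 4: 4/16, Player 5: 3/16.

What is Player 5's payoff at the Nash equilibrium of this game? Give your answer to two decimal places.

129.84 dollars

For player j, contributing a unit is worthwhile iff 4.7 × (j's share) ≥ 1, i.e. iff j's share is at least 0.2128.
Player 2 and Player 4 are above the threshold, contributing 47 each; the remaining 3 contribute 0. Total contributed: 94.
Player 5 keeps 47 and receives 4.7 × 94 × 3/16 = 82.84 from the bonus pool, for a payoff of 129.84.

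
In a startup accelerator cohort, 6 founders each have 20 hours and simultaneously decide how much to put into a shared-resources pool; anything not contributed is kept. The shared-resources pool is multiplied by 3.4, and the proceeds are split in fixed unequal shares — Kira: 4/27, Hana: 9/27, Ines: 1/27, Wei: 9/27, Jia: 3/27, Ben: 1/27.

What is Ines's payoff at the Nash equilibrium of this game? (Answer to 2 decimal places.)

For player j, contributing a unit is worthwhile iff 3.4 × (j's share) ≥ 1, i.e. iff j's share is at least 0.2941.
The shares above 0.2941 belong to Hana and Wei, contributing 20 each; the remaining 4 contribute 0. Total contributed: 40.
Ines keeps 20 and receives 3.4 × 40 × 1/27 = 5.04 from the shared-resources pool, for a payoff of 25.04.

25.04 hours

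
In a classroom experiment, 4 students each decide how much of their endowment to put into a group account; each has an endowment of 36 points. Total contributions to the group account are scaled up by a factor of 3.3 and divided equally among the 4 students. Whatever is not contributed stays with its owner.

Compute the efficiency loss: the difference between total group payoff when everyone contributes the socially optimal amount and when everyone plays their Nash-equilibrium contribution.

Each contributed unit returns 3.3/4 = 0.8250 to its contributor — below 1 — so contributing 0 is dominant for every player. At the Nash equilibrium everyone keeps their 36, and the group total is 4 × 36 = 144.
Each contributed unit returns 3.300 to the group as a whole (0.8250 to each of 4 players), which exceeds 1, so the social optimum is full contribution: group total = 3.300 × 144 = 475.20.
Efficiency loss = 475.20 − 144 = 331.20.

331.20 points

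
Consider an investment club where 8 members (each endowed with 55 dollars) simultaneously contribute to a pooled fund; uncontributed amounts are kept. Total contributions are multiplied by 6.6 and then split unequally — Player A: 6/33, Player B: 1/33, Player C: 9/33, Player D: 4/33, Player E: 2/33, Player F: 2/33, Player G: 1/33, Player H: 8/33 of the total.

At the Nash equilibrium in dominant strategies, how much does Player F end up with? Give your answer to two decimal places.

For player j, contributing a unit is worthwhile iff 6.6 × (j's share) ≥ 1, i.e. iff j's share is at least 0.1515.
Player A, Player C and Player H clear that bar, contributing 55 each; the remaining 5 contribute 0. Total contributed: 165.
Player F keeps 55 and receives 6.6 × 165 × 2/33 = 66.00 from the pooled fund, for a payoff of 121.00.

121.00 dollars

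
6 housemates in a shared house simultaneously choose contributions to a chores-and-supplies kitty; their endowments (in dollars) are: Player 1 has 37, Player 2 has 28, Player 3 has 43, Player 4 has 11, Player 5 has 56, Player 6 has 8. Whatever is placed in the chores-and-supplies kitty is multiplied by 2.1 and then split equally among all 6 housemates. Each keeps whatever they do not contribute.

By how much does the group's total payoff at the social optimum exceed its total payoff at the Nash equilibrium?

201.30 dollars

The private return per contributed unit is 2.1/6 = 0.3500 < 1 for every player regardless of endowment, so the Nash equilibrium is zero contribution and the group total is Σ E_j = 37 + 28 + 43 + 11 + 56 + 8 = 183.
Each contributed unit returns 2.100 to the group, so the social optimum is full contribution by everyone: group total = 2.100 × 183 = 384.30.
Efficiency loss = (2.100 − 1) × 183 = 201.30.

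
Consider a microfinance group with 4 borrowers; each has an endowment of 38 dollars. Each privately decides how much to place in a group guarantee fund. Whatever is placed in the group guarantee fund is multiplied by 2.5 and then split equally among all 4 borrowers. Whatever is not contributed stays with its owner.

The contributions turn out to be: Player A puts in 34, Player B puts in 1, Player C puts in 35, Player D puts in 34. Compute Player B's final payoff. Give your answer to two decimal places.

102.00 dollars

Total contributed: 34 + 1 + 35 + 34 = 104.
Each receives 2.5 × 104 / 4 = 65.00 from the group guarantee fund.
Player B keeps 38 − 1 = 37, so Player B's payoff is 37 + 65.00 = 102.00.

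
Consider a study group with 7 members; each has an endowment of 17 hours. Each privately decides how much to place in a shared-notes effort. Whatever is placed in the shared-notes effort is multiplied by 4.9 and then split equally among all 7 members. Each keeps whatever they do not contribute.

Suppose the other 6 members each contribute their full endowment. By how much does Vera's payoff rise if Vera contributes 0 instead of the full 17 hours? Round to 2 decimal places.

5.10 hours

Switching from a contribution of 17 to 0 lets Vera keep an extra 17 hours, but lowers the shared-notes effort by 17, which costs Vera their own share of that drop: 4.9/7 × 17 = 11.90.
Net gain = 17 − 11.90 = 5.10. The private return per contributed unit (0.7000) is below 1, so free-riding is indeed the best response regardless of what the others do.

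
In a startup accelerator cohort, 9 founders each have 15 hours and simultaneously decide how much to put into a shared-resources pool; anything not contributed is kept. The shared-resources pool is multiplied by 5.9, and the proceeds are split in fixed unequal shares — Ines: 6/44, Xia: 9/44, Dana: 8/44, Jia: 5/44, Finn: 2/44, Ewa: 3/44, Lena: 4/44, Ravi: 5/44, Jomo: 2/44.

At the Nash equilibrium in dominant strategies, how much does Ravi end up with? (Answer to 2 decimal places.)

Player j's private return per contributed unit is 5.9 × (j's share). Contributing is weakly dominant for j when that share is at least 1/5.9 = 0.1695, and contributing 0 is dominant otherwise.
Xia and Dana are above the threshold, contributing 15 each; the remaining 7 contribute 0. Total contributed: 30.
Ravi keeps 15 and receives 5.9 × 30 × 5/44 = 20.11 from the shared-resources pool, for a payoff of 35.11.

35.11 hours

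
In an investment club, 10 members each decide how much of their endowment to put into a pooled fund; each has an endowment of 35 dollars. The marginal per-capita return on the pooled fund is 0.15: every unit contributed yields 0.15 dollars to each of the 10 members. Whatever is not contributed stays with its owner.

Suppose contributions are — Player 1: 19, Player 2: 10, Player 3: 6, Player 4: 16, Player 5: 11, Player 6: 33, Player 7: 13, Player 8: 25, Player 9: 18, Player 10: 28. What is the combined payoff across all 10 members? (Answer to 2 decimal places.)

439.50 dollars

Total contributed: 19 + 10 + 6 + 16 + 11 + 33 + 13 + 25 + 18 + 28 = 179; total kept: 10 × 35 − 179 = 171.
The pooled fund pays out 0.15 × 10 × 179 = 268.50 in aggregate.
Group total = 171 + 268.50 = 439.50.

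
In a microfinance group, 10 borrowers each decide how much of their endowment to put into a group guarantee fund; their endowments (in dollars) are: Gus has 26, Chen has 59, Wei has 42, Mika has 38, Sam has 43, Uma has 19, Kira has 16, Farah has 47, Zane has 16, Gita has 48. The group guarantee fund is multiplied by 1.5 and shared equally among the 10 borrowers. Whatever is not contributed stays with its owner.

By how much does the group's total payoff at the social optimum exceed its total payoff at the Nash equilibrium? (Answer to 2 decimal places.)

177.00 dollars

The private return per contributed unit is 1.5/10 = 0.1500 < 1 for every player regardless of endowment, so the Nash equilibrium is zero contribution and the group total is Σ E_j = 26 + 59 + 42 + 38 + 43 + 19 + 16 + 47 + 16 + 48 = 354.
Each contributed unit returns 1.500 to the group, so the social optimum is full contribution by everyone: group total = 1.500 × 354 = 531.00.
Efficiency loss = (1.500 − 1) × 354 = 177.00.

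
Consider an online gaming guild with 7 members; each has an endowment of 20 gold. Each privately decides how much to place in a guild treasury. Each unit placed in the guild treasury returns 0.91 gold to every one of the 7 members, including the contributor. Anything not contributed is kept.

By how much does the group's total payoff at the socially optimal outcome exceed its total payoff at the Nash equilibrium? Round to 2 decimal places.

751.80 gold

The private return per contributed unit is 0.91 < 1, so contributing 0 is dominant for every player. At the Nash equilibrium everyone keeps their 20, and the group total is 7 × 20 = 140.
Each contributed unit returns 6.370 to the group as a whole (0.91 to each of 7 players), which exceeds 1, so the social optimum is full contribution: group total = 6.370 × 140 = 891.80.
Efficiency loss = 891.80 − 140 = 751.80.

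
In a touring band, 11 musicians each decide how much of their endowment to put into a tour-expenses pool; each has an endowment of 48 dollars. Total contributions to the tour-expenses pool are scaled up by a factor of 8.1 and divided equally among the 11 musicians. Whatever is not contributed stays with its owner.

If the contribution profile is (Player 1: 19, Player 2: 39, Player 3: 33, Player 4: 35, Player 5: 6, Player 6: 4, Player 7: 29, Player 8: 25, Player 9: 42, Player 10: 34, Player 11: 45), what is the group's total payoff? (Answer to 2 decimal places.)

2736.10 dollars

Total contributed: 19 + 39 + 33 + 35 + 6 + 4 + 29 + 25 + 42 + 34 + 45 = 311; total kept: 11 × 48 − 311 = 217.
The tour-expenses pool pays out 8.1 × 311 = 2519.10 in aggregate.
Group total = 217 + 2519.10 = 2736.10.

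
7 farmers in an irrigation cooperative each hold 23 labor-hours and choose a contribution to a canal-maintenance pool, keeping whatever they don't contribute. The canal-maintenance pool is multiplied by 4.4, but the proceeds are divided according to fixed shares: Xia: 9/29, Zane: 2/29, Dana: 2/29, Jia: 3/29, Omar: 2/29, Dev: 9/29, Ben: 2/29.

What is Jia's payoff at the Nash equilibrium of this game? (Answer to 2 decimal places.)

Each unit j contributes comes back to j as 4.4 × (j's share), so j prefers to contribute only if that share exceeds 1/4.4 = 0.2273; otherwise keeping the unit dominates.
Xia and Dev are above the threshold, contributing 23 each; the remaining 5 contribute 0. Total contributed: 46.
Jia keeps 23 and receives 4.4 × 46 × 3/29 = 20.94 from the canal-maintenance pool, for a payoff of 43.94.

43.94 labor-hours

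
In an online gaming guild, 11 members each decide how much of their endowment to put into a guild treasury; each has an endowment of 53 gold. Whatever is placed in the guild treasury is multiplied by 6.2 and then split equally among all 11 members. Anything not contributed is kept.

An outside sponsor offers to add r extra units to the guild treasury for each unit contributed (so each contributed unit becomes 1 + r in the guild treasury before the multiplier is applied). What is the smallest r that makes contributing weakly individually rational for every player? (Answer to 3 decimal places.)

With matching at rate r, one contributed unit becomes (1 + r) in the guild treasury and returns 6.2 × (1 + r) / 11 to the contributor.
Setting this equal to 1: 1 + r = 11/6.2 = 1.7742.
So the minimum matching rate is r = 1.7742 − 1 = 0.774.

0.774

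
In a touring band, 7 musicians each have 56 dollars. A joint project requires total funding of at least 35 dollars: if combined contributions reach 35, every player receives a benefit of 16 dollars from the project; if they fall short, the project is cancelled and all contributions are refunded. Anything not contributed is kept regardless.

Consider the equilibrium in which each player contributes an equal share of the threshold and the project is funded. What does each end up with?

Equal share of the threshold: 35/7 = 5.
At this profile no one gains by cutting their contribution: any cut drops the total below 35, the project is cancelled, contributions are refunded, and the deviator ends with 56, which is less than 56 − 5 + 16 = 67. Contributing more than 5 just wastes the excess. So contributing exactly 5 is a best response.
Each player's payoff: 56 − 5 + 16 = 67.

67 dollars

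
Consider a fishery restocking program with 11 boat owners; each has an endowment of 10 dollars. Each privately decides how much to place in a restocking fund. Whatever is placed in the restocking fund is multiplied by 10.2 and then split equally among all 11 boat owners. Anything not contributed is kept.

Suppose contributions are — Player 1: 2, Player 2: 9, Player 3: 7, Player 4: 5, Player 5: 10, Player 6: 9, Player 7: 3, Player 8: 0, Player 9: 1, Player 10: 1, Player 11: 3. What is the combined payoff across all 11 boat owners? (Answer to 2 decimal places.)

570.00 dollars

Total contributed: 2 + 9 + 7 + 5 + 10 + 9 + 3 + 0 + 1 + 1 + 3 = 50; total kept: 11 × 10 − 50 = 60.
The restocking fund pays out 10.2 × 50 = 510.00 in aggregate.
Group total = 60 + 510.00 = 570.00.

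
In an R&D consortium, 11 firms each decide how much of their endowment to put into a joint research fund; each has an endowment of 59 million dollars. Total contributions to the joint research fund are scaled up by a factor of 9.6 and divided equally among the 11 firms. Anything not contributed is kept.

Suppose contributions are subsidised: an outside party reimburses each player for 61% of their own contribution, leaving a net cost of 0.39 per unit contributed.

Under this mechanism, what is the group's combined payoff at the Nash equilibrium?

6626.29 million dollars

With the mechanism, a contributed unit returns (9.6/11) / 0.39 = 2.2378 per unit of net cost to the contributor — now above 1 — so contributing fully is weakly dominant for every player.
So the Nash equilibrium is full contribution by all 11; the group earns 11 × (59 × 0.61 + 9.6 × 59) = 6626.29.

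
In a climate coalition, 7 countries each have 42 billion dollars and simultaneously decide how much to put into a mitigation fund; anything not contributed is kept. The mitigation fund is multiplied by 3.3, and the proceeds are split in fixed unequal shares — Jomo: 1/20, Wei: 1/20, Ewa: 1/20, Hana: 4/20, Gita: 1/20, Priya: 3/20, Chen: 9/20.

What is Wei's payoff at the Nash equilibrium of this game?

A player with share s gets back 3.3·s per unit contributed, so full contribution is dominant for anyone with s > 1/3.3 = 0.3030 and zero contribution is dominant for anyone below.
The only share above 0.3030 is Chen's 9/20, contributing 42; the remaining 6 contribute 0. Total contributed: 42.
Wei keeps 42 and receives 3.3 × 42 × 1/20 = 6.93 from the mitigation fund, for a payoff of 48.93.

48.93 billion dollars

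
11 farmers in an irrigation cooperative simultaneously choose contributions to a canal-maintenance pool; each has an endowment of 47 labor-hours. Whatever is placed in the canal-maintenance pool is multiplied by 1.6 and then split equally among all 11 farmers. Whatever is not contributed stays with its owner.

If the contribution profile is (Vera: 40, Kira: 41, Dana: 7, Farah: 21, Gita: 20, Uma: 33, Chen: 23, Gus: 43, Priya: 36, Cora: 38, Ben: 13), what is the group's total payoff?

706.00 labor-hours

Total contributed: 40 + 41 + 7 + 21 + 20 + 33 + 23 + 43 + 36 + 38 + 13 = 315; total kept: 11 × 47 − 315 = 202.
The canal-maintenance pool pays out 1.6 × 315 = 504.00 in aggregate.
Group total = 202 + 504.00 = 706.00.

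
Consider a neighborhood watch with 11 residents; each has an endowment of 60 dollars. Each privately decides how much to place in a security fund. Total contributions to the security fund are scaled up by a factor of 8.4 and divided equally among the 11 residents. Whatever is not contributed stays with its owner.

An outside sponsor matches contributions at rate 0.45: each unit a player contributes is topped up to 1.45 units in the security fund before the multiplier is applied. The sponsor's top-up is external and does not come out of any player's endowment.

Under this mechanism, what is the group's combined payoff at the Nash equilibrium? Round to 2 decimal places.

8038.80 dollars

With the mechanism, a contributed unit returns 8.4 × 1.45 / 11 = 1.1073 per unit of net cost to the contributor — now above 1 — so contributing fully is weakly dominant for every player.
At the Nash equilibrium everyone contributes 60. Group total payoff = 8.4 × 1.45 × 660 = 8038.80.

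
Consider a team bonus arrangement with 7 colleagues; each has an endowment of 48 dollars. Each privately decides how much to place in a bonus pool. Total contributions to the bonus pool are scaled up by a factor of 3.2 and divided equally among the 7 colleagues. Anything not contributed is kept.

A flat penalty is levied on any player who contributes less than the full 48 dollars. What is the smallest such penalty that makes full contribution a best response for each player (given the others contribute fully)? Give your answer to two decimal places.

26.06 dollars

Given the others contribute fully, the best deviation is to contribute 0 (any partial contribution still incurs the fine and gives up units whose private return 0.4571 is below 1).
Deviating from 48 to 0 saves 48 dollars but forfeits the deviator's share of the drop in the bonus pool: 3.2/7 × 48 = 21.94.
So the deviation gain is 48 − 21.94 = 26.06, and the fine must be at least 26.06 dollars to wipe it out.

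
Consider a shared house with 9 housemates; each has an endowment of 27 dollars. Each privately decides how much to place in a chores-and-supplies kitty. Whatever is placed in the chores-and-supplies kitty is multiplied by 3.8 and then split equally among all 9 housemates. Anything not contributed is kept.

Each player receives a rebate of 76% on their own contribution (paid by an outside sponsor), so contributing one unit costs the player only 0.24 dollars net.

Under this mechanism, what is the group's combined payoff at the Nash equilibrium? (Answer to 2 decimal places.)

The effective private return per unit is now (3.8/9) / 0.24 = 1.7593 > 1, so every player's dominant strategy flips to full contribution.
At the Nash equilibrium everyone contributes 27. Group total payoff = 9 × (27 × 0.76 + 3.8 × 27) = 1108.08.

1108.08 dollars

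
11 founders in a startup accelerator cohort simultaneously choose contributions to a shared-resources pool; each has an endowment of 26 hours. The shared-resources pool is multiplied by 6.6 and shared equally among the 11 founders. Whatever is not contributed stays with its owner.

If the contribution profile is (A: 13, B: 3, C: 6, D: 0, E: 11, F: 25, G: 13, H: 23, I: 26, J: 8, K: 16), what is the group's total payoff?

Total contributed: 13 + 3 + 6 + 0 + 11 + 25 + 13 + 23 + 26 + 8 + 16 = 144; total kept: 11 × 26 − 144 = 142.
The shared-resources pool pays out 6.6 × 144 = 950.40 in aggregate.
Group total = 142 + 950.40 = 1092.40.

1092.40 hours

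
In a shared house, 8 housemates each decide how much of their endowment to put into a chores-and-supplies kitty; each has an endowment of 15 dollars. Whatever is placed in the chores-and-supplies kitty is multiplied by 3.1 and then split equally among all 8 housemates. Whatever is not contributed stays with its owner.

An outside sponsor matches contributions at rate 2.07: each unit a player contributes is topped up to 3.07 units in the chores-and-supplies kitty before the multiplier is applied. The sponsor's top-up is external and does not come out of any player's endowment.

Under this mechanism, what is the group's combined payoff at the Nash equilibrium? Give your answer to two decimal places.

With the mechanism, a contributed unit returns 3.1 × 3.07 / 8 = 1.1896 per unit of net cost to the contributor — now above 1 — so contributing fully is weakly dominant for every player.
At the Nash equilibrium everyone contributes 15. Group total payoff = 3.1 × 3.07 × 120 = 1142.04.

1142.04 dollars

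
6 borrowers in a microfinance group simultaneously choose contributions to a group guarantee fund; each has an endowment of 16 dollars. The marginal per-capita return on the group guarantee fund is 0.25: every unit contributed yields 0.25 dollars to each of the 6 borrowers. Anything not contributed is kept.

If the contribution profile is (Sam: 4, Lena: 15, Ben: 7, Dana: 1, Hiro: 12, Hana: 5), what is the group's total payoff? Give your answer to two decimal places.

118.00 dollars

Total contributed: 4 + 15 + 7 + 1 + 12 + 5 = 44; total kept: 6 × 16 − 44 = 52.
The group guarantee fund pays out 0.25 × 6 × 44 = 66.00 in aggregate.
Group total = 52 + 66.00 = 118.00.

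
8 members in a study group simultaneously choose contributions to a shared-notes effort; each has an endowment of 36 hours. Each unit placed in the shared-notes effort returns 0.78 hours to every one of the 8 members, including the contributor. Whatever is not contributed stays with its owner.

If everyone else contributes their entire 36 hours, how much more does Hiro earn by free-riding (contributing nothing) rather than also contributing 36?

Switching from a contribution of 36 to 0 lets Hiro keep an extra 36 hours, but lowers the shared-notes effort by 36, which costs Hiro their own share of that drop: 0.78 × 36 = 28.08.
Net gain = 36 − 28.08 = 7.92. The private return per contributed unit (0.78) is below 1, so free-riding is indeed the best response regardless of what the others do.

7.92 hours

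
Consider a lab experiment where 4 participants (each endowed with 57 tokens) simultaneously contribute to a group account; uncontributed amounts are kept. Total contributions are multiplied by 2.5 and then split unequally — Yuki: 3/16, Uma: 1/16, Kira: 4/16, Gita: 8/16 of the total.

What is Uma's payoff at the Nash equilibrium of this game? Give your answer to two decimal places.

65.91 tokens

Player j's private return per contributed unit is 2.5 × (j's share). Contributing is weakly dominant for j when that share is at least 1/2.5 = 0.4000, and contributing 0 is dominant otherwise.
Only Gita (8/16) clears that bar, contributing 57; the remaining 3 contribute 0. Total contributed: 57.
Uma keeps 57 and receives 2.5 × 57 × 1/16 = 8.91 from the group account, for a payoff of 65.91.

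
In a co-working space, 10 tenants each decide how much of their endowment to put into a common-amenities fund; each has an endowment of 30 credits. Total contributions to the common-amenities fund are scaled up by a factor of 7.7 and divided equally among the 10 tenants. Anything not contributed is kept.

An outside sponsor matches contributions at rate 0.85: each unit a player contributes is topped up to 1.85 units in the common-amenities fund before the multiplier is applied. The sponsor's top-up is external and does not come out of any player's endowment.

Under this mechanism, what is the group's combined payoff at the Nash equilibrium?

4273.50 credits

Under the mechanism each unit contributed yields 7.7 × 1.85 / 10 = 1.4245 back to its contributor per unit of net cost, which exceeds 1, making full contribution the dominant choice for everyone.
So the Nash equilibrium is full contribution by all 10; the group earns 7.7 × 1.85 × 300 = 4273.50.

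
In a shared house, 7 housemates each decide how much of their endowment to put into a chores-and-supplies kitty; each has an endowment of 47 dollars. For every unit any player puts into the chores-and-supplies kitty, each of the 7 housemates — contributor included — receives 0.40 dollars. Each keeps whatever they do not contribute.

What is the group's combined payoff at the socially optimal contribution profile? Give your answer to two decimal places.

Each contributed unit returns 2.800 to the group as a whole (0.40 to each of 7 players), which exceeds 1, so the social optimum is full contribution: group total = 2.800 × 329 = 921.20.

921.20 dollars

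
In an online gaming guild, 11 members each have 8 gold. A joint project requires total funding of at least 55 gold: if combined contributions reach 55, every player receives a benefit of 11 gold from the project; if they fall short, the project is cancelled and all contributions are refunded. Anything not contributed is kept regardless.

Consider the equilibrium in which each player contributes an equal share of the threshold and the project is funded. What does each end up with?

Equal share of the threshold: 55/11 = 5.
At this profile no one gains by cutting their contribution: any cut drops the total below 55, the project is cancelled, contributions are refunded, and the deviator ends with 8, which is less than 8 − 5 + 11 = 14. Contributing more than 5 just wastes the excess. So contributing exactly 5 is a best response.
Each player's payoff: 8 − 5 + 11 = 14.

14 gold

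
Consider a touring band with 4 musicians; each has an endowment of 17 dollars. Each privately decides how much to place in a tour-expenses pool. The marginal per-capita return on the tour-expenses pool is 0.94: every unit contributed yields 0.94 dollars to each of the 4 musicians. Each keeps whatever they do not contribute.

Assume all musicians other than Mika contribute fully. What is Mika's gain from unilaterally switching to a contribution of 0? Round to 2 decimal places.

Switching from a contribution of 17 to 0 lets Mika keep an extra 17 dollars, but lowers the tour-expenses pool by 17, which costs Mika their own share of that drop: 0.94 × 17 = 15.98.
Net gain = 17 − 15.98 = 1.02. The private return per contributed unit (0.94) is below 1, so free-riding is indeed the best response regardless of what the others do.

1.02 dollars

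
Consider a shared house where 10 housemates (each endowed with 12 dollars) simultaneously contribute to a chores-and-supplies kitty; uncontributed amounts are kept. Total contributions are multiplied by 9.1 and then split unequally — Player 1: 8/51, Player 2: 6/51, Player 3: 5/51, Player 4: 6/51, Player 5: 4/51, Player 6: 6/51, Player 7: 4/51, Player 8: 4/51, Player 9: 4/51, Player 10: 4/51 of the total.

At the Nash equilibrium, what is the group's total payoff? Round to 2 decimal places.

A player with share s gets back 9.1·s per unit contributed, so full contribution is dominant for anyone with s > 1/9.1 = 0.1099 and zero contribution is dominant for anyone below.
Player 1, Player 2, Player 4 and Player 6 are above the threshold, contributing 12 each; the remaining 6 contribute 0. Total contributed: 48.
The chores-and-supplies kitty pays out 9.1 × 48 = 436.80 in total (split across the unequal shares, but the aggregate is all that matters for the group sum).
The 6 free-riders keep 12 each, adding 72. Group total = 72 + 436.80 = 508.80.

508.80 dollars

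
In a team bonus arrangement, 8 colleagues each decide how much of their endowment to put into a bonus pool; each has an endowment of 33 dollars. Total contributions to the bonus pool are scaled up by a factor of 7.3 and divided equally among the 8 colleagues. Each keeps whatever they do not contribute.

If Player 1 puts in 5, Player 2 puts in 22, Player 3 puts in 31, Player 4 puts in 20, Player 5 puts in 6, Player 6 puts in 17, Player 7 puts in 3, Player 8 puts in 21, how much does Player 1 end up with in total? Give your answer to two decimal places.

Total contributed: 5 + 22 + 31 + 20 + 6 + 17 + 3 + 21 = 125.
Each receives 7.3 × 125 / 8 = 114.06 from the bonus pool.
Player 1 keeps 33 − 5 = 28, so Player 1's payoff is 28 + 114.06 = 142.06.

142.06 dollars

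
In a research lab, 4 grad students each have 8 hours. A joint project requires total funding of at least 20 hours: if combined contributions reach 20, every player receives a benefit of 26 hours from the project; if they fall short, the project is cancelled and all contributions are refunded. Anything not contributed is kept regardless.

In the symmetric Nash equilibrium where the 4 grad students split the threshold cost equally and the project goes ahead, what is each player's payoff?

29 hours

Equal share of the threshold: 20/4 = 5.
At this profile no one gains by cutting their contribution: any cut drops the total below 20, the project is cancelled, contributions are refunded, and the deviator ends with 8, which is less than 8 − 5 + 26 = 29. Contributing more than 5 just wastes the excess. So contributing exactly 5 is a best response.
Each player's payoff: 8 − 5 + 26 = 29.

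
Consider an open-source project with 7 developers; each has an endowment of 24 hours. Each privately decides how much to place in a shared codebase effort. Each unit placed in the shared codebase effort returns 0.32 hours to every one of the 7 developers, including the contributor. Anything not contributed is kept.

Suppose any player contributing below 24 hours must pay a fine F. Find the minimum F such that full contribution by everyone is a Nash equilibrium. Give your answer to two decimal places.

16.32 hours

Given the others contribute fully, the best deviation is to contribute 0 (any partial contribution still incurs the fine and gives up units whose private return 0.32 is below 1).
Deviating from 24 to 0 saves 24 hours but forfeits the deviator's share of the drop in the shared codebase effort: 0.32 × 24 = 7.68.
So the deviation gain is 24 − 7.68 = 16.32, and the fine must be at least 16.32 hours to wipe it out.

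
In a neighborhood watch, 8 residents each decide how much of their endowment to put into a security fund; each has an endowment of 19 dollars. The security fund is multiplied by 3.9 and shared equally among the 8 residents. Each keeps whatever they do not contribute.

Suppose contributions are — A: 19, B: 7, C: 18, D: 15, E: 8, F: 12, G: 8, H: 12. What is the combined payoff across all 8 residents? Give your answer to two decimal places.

Total contributed: 19 + 7 + 18 + 15 + 8 + 12 + 8 + 12 = 99; total kept: 8 × 19 − 99 = 53.
The security fund pays out 3.9 × 99 = 386.10 in aggregate.
Group total = 53 + 386.10 = 439.10.

439.10 dollars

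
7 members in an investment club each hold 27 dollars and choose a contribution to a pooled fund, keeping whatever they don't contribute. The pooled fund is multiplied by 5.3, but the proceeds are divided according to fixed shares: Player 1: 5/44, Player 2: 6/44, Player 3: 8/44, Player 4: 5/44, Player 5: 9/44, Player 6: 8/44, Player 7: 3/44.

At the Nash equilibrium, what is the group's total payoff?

305.10 dollars

A player with share s gets back 5.3·s per unit contributed, so full contribution is dominant for anyone with s > 1/5.3 = 0.1887 and zero contribution is dominant for anyone below.
The only share above 0.1887 is Player 5's 9/44, contributing 27; the remaining 6 contribute 0. Total contributed: 27.
The pooled fund pays out 5.3 × 27 = 143.10 in total (split across the unequal shares, but the aggregate is all that matters for the group sum).
The 6 free-riders keep 27 each, adding 162. Group total = 162 + 143.10 = 305.10.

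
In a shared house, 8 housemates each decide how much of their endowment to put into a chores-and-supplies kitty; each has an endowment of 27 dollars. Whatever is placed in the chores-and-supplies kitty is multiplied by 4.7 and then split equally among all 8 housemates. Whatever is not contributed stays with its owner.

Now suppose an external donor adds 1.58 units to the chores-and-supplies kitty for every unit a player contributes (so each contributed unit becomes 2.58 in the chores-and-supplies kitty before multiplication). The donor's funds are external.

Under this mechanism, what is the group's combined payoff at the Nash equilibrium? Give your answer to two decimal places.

Under the mechanism each unit contributed yields 4.7 × 2.58 / 8 = 1.5158 back to its contributor per unit of net cost, which exceeds 1, making full contribution the dominant choice for everyone.
At the Nash equilibrium everyone contributes 27. Group total payoff = 4.7 × 2.58 × 216 = 2619.22.

2619.22 dollars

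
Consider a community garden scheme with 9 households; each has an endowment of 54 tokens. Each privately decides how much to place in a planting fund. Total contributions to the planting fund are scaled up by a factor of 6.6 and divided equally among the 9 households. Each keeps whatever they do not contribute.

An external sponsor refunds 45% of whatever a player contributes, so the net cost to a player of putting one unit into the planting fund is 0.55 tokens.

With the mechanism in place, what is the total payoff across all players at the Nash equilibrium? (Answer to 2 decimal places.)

The effective private return per unit is now (6.6/9) / 0.55 = 1.3333 > 1, so every player's dominant strategy flips to full contribution.
At the Nash equilibrium everyone contributes 54. Group total payoff = 9 × (54 × 0.45 + 6.6 × 54) = 3426.30.

3426.30 tokens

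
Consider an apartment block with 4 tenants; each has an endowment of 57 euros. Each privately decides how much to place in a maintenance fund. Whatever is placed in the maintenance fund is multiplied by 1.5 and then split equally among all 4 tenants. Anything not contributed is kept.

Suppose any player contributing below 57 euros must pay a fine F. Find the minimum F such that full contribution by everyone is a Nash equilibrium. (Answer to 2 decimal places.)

Given the others contribute fully, the best deviation is to contribute 0 (any partial contribution still incurs the fine and gives up units whose private return 0.3750 is below 1).
Deviating from 57 to 0 saves 57 euros but forfeits the deviator's share of the drop in the maintenance fund: 1.5/4 × 57 = 21.37.
So the deviation gain is 57 − 21.37 = 35.63, and the fine must be at least 35.63 euros to wipe it out.

35.63 euros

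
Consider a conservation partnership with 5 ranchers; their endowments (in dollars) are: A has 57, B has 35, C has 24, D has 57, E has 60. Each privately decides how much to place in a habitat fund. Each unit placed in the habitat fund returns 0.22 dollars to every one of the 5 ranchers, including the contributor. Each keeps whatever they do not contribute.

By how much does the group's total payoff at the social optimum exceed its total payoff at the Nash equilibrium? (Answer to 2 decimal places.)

23.30 dollars

The private return per contributed unit is 0.22 < 1 for everyone, so the Nash equilibrium is zero contribution and the group total is Σ E_j = 57 + 35 + 24 + 57 + 60 = 233.
Each contributed unit returns 1.100 to the group, so the social optimum is full contribution by everyone: group total = 1.100 × 233 = 256.30.
Efficiency loss = (1.100 − 1) × 233 = 23.30.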